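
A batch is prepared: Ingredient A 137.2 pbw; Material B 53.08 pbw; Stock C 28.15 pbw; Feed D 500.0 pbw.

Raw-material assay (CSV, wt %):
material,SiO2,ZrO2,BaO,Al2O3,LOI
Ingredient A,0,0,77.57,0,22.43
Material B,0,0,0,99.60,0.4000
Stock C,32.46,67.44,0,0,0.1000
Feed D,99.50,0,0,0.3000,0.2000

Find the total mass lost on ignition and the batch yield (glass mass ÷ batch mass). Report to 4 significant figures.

Each numeric step maintains full precision from first step to last. In-progress results are printed, with 4-significant-digit rounding, in the printout — every reported result receives exactly one rounding. Derived quantities, including the totals, ignition loss, the four compositions, net glass mass, yield, are computed starting from the weights at 686.4 pbw of glass in full precision, as quoted within either problem or answer.
LOI of each material in turn:
  Ingredient A: 137.2 × 0.2243 = 30.77 pbw
  Material B: 53.08 × 0.004000 = 0.2123 pbw
  Stock C: 28.15 × 0.001000 = 0.02815 pbw
  Feed D: 500.0 × 0.002000 = 1.000 pbw
Total LOI = 32.01 pbw
Glass = batch − LOI = 718.4 − 32.01 = 686.4 pbw

LOI loss = 32.01 pbw; glass = 686.4 pbw; yield = 95.54%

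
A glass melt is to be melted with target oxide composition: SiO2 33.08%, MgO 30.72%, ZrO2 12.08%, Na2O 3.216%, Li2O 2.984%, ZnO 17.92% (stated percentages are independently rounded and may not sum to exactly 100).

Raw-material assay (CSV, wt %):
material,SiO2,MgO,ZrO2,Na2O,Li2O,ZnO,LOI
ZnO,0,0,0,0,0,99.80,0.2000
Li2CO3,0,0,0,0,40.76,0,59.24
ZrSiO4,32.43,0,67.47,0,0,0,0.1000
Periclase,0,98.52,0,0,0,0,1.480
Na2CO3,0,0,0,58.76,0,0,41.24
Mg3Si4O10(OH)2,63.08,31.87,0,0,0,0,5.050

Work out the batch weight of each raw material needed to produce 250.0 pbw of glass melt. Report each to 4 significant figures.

Batch per 250.0 pbw glass melt:
  ZnO: 44.89 pbw
  Li2CO3: 18.30 pbw
  ZrSiO4: 44.76 pbw
  Periclase: 42.99 pbw
  Na2CO3: 13.68 pbw
  Mg3Si4O10(OH)2: 108.1 pbw
Total batch = 272.7 pbw; LOI loss = 22.71 pbw; yield = 91.67%

In-progress results are printed rounded to four significant figures between the steps; the whole derivation maintains exact precision end to end; exactly one rounding goes into each reported figure — the derived quantities, which include the totals, the yield, net glass mass, the six compositions, ignition loss, are re-derived in full precision, as written in the problem or the answer, from the batch weights on 250.0 pbw of glass.
Oxide-by-oxide targets in 250.0 pbw glass melt:
  SiO2: 33.08% × 250.0 = 82.70 pbw
  MgO: 30.72% × 250.0 = 76.80 pbw
  ZrO2: 12.08% × 250.0 = 30.20 pbw
  Na2O: 3.216% × 250.0 = 8.040 pbw
  Li2O: 2.984% × 250.0 = 7.460 pbw
  ZnO: 17.92% × 250.0 = 44.80 pbw
A balance pass over the oxides, applying the batch weights above, at the basis given (delivered sums recover each target within answer rounding):
  SiO2: 44.76·0.3243 + 108.1·0.6308 = 82.71 pbw (target 82.70 pbw)
  MgO: 42.99·0.9852 + 108.1·0.3187 = 76.81 pbw (target 76.80 pbw)
  ZrO2: 44.76·0.6747 = 30.20 pbw (target 30.20 pbw)
  Na2O: 13.68·0.5876 = 8.038 pbw (target 8.040 pbw)
  Li2O: 18.30·0.4076 = 7.459 pbw (target 7.460 pbw)
  ZnO: 44.89·0.9980 = 44.80 pbw (target 44.80 pbw)
Glass-mass closure: total charge less LOI = 250.0 pbw (the Σ of target masses is 250.0 pbw; against the stated basis, 250.0 pbw — gaps are rounding artifacts).
Batch grand total — Σ batch = 272.7 pbw; the LOI term Σ batch·LOI equals 22.71 pbw; glass ÷ batch gives a yield of 91.67%.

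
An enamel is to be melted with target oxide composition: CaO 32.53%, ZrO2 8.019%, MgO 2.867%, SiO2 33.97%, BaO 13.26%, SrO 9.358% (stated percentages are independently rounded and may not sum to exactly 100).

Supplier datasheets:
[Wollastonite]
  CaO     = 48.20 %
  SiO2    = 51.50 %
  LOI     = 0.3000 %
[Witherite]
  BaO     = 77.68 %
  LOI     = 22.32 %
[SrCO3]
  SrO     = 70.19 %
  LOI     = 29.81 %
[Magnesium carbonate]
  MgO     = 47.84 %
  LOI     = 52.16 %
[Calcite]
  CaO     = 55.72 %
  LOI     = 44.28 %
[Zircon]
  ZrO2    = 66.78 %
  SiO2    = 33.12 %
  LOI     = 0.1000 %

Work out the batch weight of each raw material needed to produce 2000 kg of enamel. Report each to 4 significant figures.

Batch per 2000 kg enamel:
  Wollastonite: 1165 kg
  Witherite: 341.4 kg
  SrCO3: 266.6 kg
  Magnesium carbonate: 119.9 kg
  Calcite: 160.0 kg
  Zircon: 240.2 kg
Total batch = 2293 kg; LOI loss = 292.8 kg; yield = 87.23%

Each numeric step holds full float precision through the solve. The intermediate values are printed (rounded to 4 significant figures) between the steps — every reported figure is rounded just once. Derived quantities, which include LOI, yield, net glass mass, totals, the six compositions, are carried in exact precision, exactly as printed in question or answer, starting from the weights per 2000 kg of glass.
Oxide-by-oxide targets in 2000 kg enamel:
  CaO: 32.53% × 2000 = 650.6 kg
  ZrO2: 8.019% × 2000 = 160.4 kg
  MgO: 2.867% × 2000 = 57.34 kg
  SiO2: 33.97% × 2000 = 679.4 kg
  BaO: 13.26% × 2000 = 265.2 kg
  SrO: 9.358% × 2000 = 187.2 kg
A balance pass over the oxides, on the weights just shown, on the stated basis (each sum matches its target mass exact up to rounding of places):
  CaO: 1165·0.4820 + 160.0·0.5572 = 650.7 kg (target 650.6 kg)
  ZrO2: 240.2·0.6678 = 160.4 kg (target 160.4 kg)
  MgO: 119.9·0.4784 = 57.36 kg (target 57.34 kg)
  SiO2: 1165·0.5150 + 240.2·0.3312 = 679.5 kg (target 679.4 kg)
  BaO: 341.4·0.7768 = 265.2 kg (target 265.2 kg)
  SrO: 266.6·0.7019 = 187.1 kg (target 187.2 kg)
Auditing the glass mass value: whole batch net of LOI = 2000 kg (the Σ of target masses is 2000 kg; basis as stated: 2000 kg — any gap is answer rounding).
Whole-batch sum: Σ batch = 2293 kg; Σ batch·LOI gives LOI loss = 292.8 kg; yield: glass divided by total = 87.23%.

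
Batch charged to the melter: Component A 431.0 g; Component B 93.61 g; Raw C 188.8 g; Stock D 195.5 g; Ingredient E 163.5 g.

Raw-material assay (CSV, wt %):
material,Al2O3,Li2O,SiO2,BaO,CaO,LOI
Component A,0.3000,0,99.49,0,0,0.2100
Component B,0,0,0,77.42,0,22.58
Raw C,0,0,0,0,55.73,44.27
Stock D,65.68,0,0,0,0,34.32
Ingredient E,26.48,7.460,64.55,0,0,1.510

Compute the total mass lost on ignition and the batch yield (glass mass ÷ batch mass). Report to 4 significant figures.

Every computation maintains full float precision through the solve; in-progress results are shown rounded to 4 significant figures as written; exactly one rounding lands on each reported value; derived quantities are re-derived in exact precision (the yield, net glass mass, ignition loss, the totals, the five compositions) from the batch weights on 897.2 g of glass as set out in problem or answer.
Per-material ignition loss:
  Component A: 431.0 × 0.002100 = 0.9051 g
  Component B: 93.61 × 0.2258 = 21.14 g
  Raw C: 188.8 × 0.4427 = 83.58 g
  Stock D: 195.5 × 0.3432 = 67.10 g
  Ingredient E: 163.5 × 0.01510 = 2.469 g
Total LOI = 175.2 g
Glass = batch − LOI = 1072 − 175.2 = 897.2 g

LOI loss = 175.2 g; glass = 897.2 g; yield = 83.66%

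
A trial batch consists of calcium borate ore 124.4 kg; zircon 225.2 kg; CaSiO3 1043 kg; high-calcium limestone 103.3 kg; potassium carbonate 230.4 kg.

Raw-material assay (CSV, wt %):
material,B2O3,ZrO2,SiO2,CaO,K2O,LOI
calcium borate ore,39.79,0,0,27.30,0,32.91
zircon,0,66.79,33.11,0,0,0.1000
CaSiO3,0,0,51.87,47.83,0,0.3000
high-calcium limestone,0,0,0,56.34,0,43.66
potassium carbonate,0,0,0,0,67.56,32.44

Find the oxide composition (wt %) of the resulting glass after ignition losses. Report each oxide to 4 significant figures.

All arithmetic runs at exact precision through the solve — working values are displayed (rounded to four significant digits) as written; a single rounding produces each reported value — all derived quantities, which include totals, five oxide percentages, glass mass, LOI, yield, are recomputed in full float precision, as set out in the question or the answer, starting from the weights per 1562 kg of glass.
Mass of each oxide from the mix:
  B2O3: 124.4·0.3979 = 49.50 kg
  ZrO2: 225.2·0.6679 = 150.4 kg
  SiO2: 225.2·0.3311 + 1043·0.5187 = 615.6 kg
  CaO: 124.4·0.2730 + 1043·0.4783 + 103.3·0.5634 = 591.0 kg
  K2O: 230.4·0.6756 = 155.7 kg
LOI: 124.4·0.3291 + 225.2·0.001000 + 1043·0.003000 + 103.3·0.4366 + 230.4·0.3244 = 164.1 kg
Resulting glass, batch − LOI: 1726 − 164.1 = 1562 kg (equal to the oxide-mass sum)
percent by weight: oxide/glass ×100

Glass mass = 1562 kg (batch 1726 − LOI 164.1).
Composition: B2O3 3.169%, ZrO2 9.628%, SiO2 39.40%, CaO 37.83%, K2O 9.964%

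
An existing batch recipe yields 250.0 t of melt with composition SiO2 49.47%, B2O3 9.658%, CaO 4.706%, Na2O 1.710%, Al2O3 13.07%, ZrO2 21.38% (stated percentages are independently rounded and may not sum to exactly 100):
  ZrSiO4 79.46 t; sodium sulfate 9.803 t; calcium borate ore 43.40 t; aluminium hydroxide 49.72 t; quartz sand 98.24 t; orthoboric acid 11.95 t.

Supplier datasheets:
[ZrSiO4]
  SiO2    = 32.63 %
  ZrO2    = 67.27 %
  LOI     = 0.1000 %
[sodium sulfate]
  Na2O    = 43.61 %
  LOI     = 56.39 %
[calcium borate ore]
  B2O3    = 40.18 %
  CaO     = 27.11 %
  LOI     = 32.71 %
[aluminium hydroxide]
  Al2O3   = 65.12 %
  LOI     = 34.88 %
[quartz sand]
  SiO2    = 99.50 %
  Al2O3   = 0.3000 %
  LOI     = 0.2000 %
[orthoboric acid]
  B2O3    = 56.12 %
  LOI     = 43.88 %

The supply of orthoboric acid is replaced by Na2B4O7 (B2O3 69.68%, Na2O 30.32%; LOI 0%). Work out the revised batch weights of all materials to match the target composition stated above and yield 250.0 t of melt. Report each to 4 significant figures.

Revised batch per 250.0 t melt:
  ZrSiO4: 79.46 t
  sodium sulfate: 3.110 t
  calcium borate ore: 43.40 t
  aluminium hydroxide: 49.72 t
  quartz sand: 98.24 t
  Na2B4O7: 9.627 t
Total batch = 283.6 t; LOI loss = 33.57 t

The working math carries exact precision at all times — working values are printed, rounded to 4 significant digits, between the steps — each reported value receives exactly one rounding — derived quantities are carried using the weight values at 250.0 t of glass in exact precision (six oxide percentages, the totals, LOI, the yield, net glass mass) exactly as printed in either problem or answer.
Oxide-by-oxide targets in 250.0 t melt:
  SiO2: 49.47% × 250.0 = 123.7 t
  B2O3: 9.658% × 250.0 = 24.14 t
  CaO: 4.706% × 250.0 = 11.76 t
  Na2O: 1.710% × 250.0 = 4.275 t
  Al2O3: 13.07% × 250.0 = 32.67 t
  ZrO2: 21.38% × 250.0 = 53.45 t
A balance pass over the oxides, given the weights on record, on the stated basis (each sum matches its target mass exact up to rounding of places):
  SiO2: 79.46·0.3263 + 98.24·0.9950 = 123.7 t (target 123.7 t)
  B2O3: 43.40·0.4018 + 9.627·0.6968 = 24.15 t (target 24.14 t)
  CaO: 43.40·0.2711 = 11.77 t (target 11.76 t)
  Na2O: 3.110·0.4361 + 9.627·0.3032 = 4.275 t (target 4.275 t)
  Al2O3: 49.72·0.6512 + 98.24·0.003000 = 32.67 t (target 32.67 t)
  ZrO2: 79.46·0.6727 = 53.45 t (target 53.45 t)
Auditing the glass mass value: the batch minus its LOI: 250.0 t (targets for the oxides total 250.0 t; stated basis 250.0 t — rounding explains the deltas).
Whole-batch sum: Σ batch = 283.6 t; the LOI term Σ batch·LOI equals 33.57 t; yield: glass divided by total = 88.16%.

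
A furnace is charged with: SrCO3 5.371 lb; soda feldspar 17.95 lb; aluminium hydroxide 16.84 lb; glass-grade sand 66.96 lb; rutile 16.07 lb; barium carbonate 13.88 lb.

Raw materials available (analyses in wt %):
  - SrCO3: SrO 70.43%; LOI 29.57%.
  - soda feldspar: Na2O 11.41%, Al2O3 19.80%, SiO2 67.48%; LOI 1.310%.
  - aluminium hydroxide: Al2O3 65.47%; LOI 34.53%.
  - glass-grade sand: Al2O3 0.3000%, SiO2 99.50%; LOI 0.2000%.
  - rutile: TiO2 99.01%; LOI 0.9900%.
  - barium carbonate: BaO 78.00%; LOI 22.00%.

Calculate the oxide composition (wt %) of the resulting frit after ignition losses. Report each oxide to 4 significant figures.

Glass mass = 126.1 lb (batch 137.1 − LOI 10.98).
Composition: Na2O 1.624%, BaO 8.587%, Al2O3 11.72%, TiO2 12.62%, SiO2 62.45%, SrO 3.000%

Mid-chain values appear (rounded to four significant digits) in the printout; the whole derivation keeps exact precision throughout; a single rounding completes each reported value; derived quantities are rebuilt using the weight values at 126.1 lb of glass at full precision (the totals, glass mass, yield, six oxide percentages, LOI) as they appear in the problem or the answer.
Mass of each oxide from the mix:
  Na2O: 17.95·0.1141 = 2.048 lb
  BaO: 13.88·0.7800 = 10.83 lb
  Al2O3: 17.95·0.1980 + 16.84·0.6547 + 66.96·0.003000 = 14.78 lb
  TiO2: 16.07·0.9901 = 15.91 lb
  SiO2: 17.95·0.6748 + 66.96·0.9950 = 78.74 lb
  SrO: 5.371·0.7043 = 3.783 lb
LOI: 5.371·0.2957 + 17.95·0.01310 + 16.84·0.3453 + 66.96·0.002000 + 16.07·0.009900 + 13.88·0.2200 = 10.98 lb
Glass mass = batch − LOI = 137.1 − 10.98 = 126.1 lb (consistent with Σ oxide mass)
percent by weight: oxide/glass ×100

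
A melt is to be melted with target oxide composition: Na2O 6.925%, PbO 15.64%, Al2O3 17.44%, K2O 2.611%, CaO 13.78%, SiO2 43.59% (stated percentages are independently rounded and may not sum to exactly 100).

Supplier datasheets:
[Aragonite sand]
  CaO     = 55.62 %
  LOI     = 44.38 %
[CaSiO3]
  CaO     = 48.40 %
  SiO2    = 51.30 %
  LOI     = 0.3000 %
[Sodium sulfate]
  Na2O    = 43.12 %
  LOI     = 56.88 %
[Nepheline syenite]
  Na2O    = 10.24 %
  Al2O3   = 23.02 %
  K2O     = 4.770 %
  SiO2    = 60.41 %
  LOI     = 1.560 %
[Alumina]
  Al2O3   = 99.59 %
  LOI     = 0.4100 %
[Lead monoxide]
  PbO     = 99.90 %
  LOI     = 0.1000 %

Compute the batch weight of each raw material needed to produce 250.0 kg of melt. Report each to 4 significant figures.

The intermediate values appear rounded off to 4 significant figures within the worked lines — every computation holds exact precision from start to finish — every reported result carries a single rounding. The derived quantities (net glass mass, totals, the yield, LOI, the six compositions) are rebuilt using the weight values per 250.0 kg of glass at full float precision, exactly as printed in the problem or answer text.
Target oxide masses per 250.0 kg melt:
  Na2O: 6.925% × 250.0 = 17.31 kg
  PbO: 15.64% × 250.0 = 39.10 kg
  Al2O3: 17.44% × 250.0 = 43.60 kg
  K2O: 2.611% × 250.0 = 6.528 kg
  CaO: 13.78% × 250.0 = 34.45 kg
  SiO2: 43.59% × 250.0 = 109.0 kg
Mass-balance tally per oxide working from each reported weight, at the basis given (each sum matches its target mass inside rounding margins):
  Na2O: 7.652·0.4312 + 136.8·0.1024 = 17.31 kg (target 17.31 kg)
  PbO: 39.14·0.9990 = 39.10 kg (target 39.10 kg)
  Al2O3: 136.8·0.2302 + 12.15·0.9959 = 43.59 kg (target 43.60 kg)
  K2O: 136.8·0.04770 = 6.525 kg (target 6.528 kg)
  CaO: 17.31·0.5562 + 51.28·0.4840 = 34.45 kg (target 34.45 kg)
  SiO2: 51.28·0.5130 + 136.8·0.6041 = 108.9 kg (target 109.0 kg)
Glass-mass bookkeeping: Σ batch − LOI loss = 249.9 kg (per-oxide target masses sum to 250.0 kg; with the basis standing at 250.0 kg — gaps are rounding artifacts).
Total batch = Σ batch = 264.3 kg; the LOI term Σ batch·LOI equals 14.41 kg; yield: glass divided by total = 94.55%.

Batch per 250.0 kg melt:
  Aragonite sand: 17.31 kg
  CaSiO3: 51.28 kg
  Sodium sulfate: 7.652 kg
  Nepheline syenite: 136.8 kg
  Alumina: 12.15 kg
  Lead monoxide: 39.14 kg
Total batch = 264.3 kg; LOI loss = 14.41 kg; yield = 94.55%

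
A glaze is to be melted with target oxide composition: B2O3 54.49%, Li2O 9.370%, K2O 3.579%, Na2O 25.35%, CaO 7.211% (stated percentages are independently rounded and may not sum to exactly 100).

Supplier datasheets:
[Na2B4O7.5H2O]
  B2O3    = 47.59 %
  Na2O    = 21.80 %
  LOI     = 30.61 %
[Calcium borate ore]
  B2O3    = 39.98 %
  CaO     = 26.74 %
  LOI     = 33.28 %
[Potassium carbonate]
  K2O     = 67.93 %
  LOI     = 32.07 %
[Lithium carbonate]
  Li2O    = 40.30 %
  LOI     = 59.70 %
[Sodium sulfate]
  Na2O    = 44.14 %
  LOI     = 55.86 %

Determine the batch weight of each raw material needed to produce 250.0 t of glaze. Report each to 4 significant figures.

Every computation carries full float precision through every step; the intermediate values appear, with 4-significant-digit rounding, at each printed step. Exactly one rounding lands on each reported result. All derived quantities, which include LOI, the totals, five oxide percentages, yield, net glass mass, are carried in full precision, as they appear in the problem or the answer, using the weight values on 250.0 t of glass.
The oxide mass targets at 250.0 t glaze:
  B2O3: 54.49% × 250.0 = 136.2 t
  Li2O: 9.370% × 250.0 = 23.42 t
  K2O: 3.579% × 250.0 = 8.948 t
  Na2O: 25.35% × 250.0 = 63.38 t
  CaO: 7.211% × 250.0 = 18.03 t
Sums-versus-targets review with the batch weights as given, under the basis named above (sum by sum, the targets are met exact up to rounding of places):
  B2O3: 229.6·0.4759 + 67.42·0.3998 = 136.2 t (target 136.2 t)
  Li2O: 58.13·0.4030 = 23.43 t (target 23.42 t)
  K2O: 13.17·0.6793 = 8.946 t (target 8.948 t)
  Na2O: 229.6·0.2180 + 30.18·0.4414 = 63.37 t (target 63.38 t)
  CaO: 67.42·0.2674 = 18.03 t (target 18.03 t)
Glass-mass closure: net batch after ignition = 250.0 t (the Σ of target masses is 250.0 t; with the basis standing at 250.0 t — gaps are rounding artifacts).
Summing the batch: Σ batch = 398.5 t; LOI loss = Σ batch·LOI = 148.5 t; yield: glass divided by total = 62.73%.

Batch per 250.0 t glaze:
  Na2B4O7.5H2O: 229.6 t
  Calcium borate ore: 67.42 t
  Potassium carbonate: 13.17 t
  Lithium carbonate: 58.13 t
  Sodium sulfate: 30.18 t
Total batch = 398.5 t; LOI loss = 148.5 t; yield = 62.73%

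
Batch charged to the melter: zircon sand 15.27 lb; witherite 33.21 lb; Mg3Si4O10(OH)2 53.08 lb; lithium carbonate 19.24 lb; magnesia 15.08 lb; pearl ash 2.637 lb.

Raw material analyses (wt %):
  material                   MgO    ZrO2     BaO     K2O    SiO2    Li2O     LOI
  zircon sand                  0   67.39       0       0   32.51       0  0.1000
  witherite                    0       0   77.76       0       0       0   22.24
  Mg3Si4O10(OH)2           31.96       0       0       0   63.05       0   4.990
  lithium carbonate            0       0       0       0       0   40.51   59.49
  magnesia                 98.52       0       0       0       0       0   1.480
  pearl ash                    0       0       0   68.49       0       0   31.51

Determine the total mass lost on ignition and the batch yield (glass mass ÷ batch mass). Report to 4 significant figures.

All arithmetic runs at full float precision at each step — mid-chain values are shown rounded to four significant figures between the steps. Every reported figure sees exactly one rounding; the derived quantities are carried in exact precision (LOI, the yield, the six compositions, totals, net glass mass) starting from the weights for 116.0 lb of glass, as given in either problem or answer.
Per-material ignition loss:
  zircon sand: 15.27 × 0.001000 = 0.01527 lb
  witherite: 33.21 × 0.2224 = 7.386 lb
  Mg3Si4O10(OH)2: 53.08 × 0.04990 = 2.649 lb
  lithium carbonate: 19.24 × 0.5949 = 11.45 lb
  magnesia: 15.08 × 0.01480 = 0.2232 lb
  pearl ash: 2.637 × 0.3151 = 0.8309 lb
Total LOI = 22.55 lb
Glass = batch − LOI = 138.5 − 22.55 = 116.0 lb

LOI loss = 22.55 lb; glass = 116.0 lb; yield = 83.72%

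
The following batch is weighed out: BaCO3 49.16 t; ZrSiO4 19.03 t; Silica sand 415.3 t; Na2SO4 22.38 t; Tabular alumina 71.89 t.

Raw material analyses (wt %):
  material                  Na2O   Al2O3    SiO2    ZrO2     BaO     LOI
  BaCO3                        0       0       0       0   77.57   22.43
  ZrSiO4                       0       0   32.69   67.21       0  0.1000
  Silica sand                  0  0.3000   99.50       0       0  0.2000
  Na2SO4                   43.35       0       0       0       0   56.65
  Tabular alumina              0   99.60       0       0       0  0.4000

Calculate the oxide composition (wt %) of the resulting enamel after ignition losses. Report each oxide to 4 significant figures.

Glass mass = 552.9 t (batch 577.8 − LOI 24.84).
Composition: Na2O 1.755%, Al2O3 13.18%, SiO2 75.86%, ZrO2 2.313%, BaO 6.897%

The intermediate values are printed rounded to four significant figures on the page. The working math maintains full precision from start to finish; a single rounding completes each reported value — the derived quantities, including glass mass, the yield, LOI, the totals, the five compositions, are recomputed from the batch weights for 552.9 t of glass in full precision, exactly as printed in the problem or the answer.
Mass of each oxide from the mix:
  Na2O: 22.38·0.4335 = 9.702 t
  Al2O3: 415.3·0.003000 + 71.89·0.9960 = 72.85 t
  SiO2: 19.03·0.3269 + 415.3·0.9950 = 419.4 t
  ZrO2: 19.03·0.6721 = 12.79 t
  BaO: 49.16·0.7757 = 38.13 t
LOI: 49.16·0.2243 + 19.03·0.001000 + 415.3·0.002000 + 22.38·0.5665 + 71.89·0.004000 = 24.84 t
batch − LOI leaves glass = 577.8 − 24.84 = 552.9 t (the oxide masses sum to this)
wt %: oxide over glass, times 100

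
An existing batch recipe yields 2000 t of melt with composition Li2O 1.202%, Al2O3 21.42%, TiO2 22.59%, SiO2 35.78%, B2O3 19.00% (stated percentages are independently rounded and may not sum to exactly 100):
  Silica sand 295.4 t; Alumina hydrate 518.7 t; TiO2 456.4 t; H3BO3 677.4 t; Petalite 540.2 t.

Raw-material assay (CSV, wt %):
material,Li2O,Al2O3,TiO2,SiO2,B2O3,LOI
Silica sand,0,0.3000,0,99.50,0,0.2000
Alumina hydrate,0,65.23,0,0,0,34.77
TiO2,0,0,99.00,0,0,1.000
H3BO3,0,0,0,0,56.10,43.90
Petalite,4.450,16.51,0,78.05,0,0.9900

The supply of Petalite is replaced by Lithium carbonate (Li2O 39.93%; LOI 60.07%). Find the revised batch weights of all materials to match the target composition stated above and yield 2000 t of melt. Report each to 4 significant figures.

Revised batch per 2000 t melt:
  Silica sand: 719.2 t
  Alumina hydrate: 653.4 t
  TiO2: 456.4 t
  H3BO3: 677.4 t
  Lithium carbonate: 60.21 t
Total batch = 2567 t; LOI loss = 566.7 t

Full float precision is maintained through every step; working values are rounded off to 4 significant figures wherever printed. Every reported result is rounded exactly once — all derived quantities (yield, totals, glass mass, ignition loss, five oxide percentages) are rebuilt at exact precision from the weighed amounts at 2000 t of glass, as quoted within the question or the answer.
Per-oxide target masses for 2000 t melt:
  Li2O: 1.202% × 2000 = 24.04 t
  Al2O3: 21.42% × 2000 = 428.4 t
  TiO2: 22.59% × 2000 = 451.8 t
  SiO2: 35.78% × 2000 = 715.6 t
  B2O3: 19.00% × 2000 = 380.0 t
Oxide-by-oxide audit applying the batch weights above, relative to the basis at hand (every target is met by its sum up to rounding of the answer):
  Li2O: 60.21·0.3993 = 24.04 t (target 24.04 t)
  Al2O3: 719.2·0.003000 + 653.4·0.6523 = 428.4 t (target 428.4 t)
  TiO2: 456.4·0.9900 = 451.8 t (target 451.8 t)
  SiO2: 719.2·0.9950 = 715.6 t (target 715.6 t)
  B2O3: 677.4·0.5610 = 380.0 t (target 380.0 t)
Glass-mass sanity pass: batch Σ − ignition loss = 2000 t (the Σ of target masses is 2000 t; with the basis standing at 2000 t — deltas are rounding alone).
Batch grand total — Σ batch = 2567 t; loss to ignition Σ batch·LOI = 566.7 t; yield, glass over the total, = 77.92%.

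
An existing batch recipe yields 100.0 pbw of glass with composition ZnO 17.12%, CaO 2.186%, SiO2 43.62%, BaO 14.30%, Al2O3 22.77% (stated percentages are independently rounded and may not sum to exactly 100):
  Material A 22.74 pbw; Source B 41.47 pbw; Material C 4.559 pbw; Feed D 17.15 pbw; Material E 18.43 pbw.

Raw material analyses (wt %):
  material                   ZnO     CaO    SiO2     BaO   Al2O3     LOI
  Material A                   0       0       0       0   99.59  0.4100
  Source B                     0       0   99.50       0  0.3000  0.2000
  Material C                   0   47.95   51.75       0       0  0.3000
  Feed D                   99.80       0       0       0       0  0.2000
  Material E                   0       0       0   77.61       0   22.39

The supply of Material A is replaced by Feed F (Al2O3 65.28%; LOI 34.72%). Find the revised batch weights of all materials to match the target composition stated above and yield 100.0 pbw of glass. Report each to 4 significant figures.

Revised batch per 100.0 pbw glass:
  Feed F: 34.69 pbw
  Source B: 41.47 pbw
  Material C: 4.559 pbw
  Feed D: 17.15 pbw
  Material E: 18.43 pbw
Total batch = 116.3 pbw; LOI loss = 16.30 pbw

All internal work holds full float precision through the solve; the intermediate values are displayed with 4-significant-digit rounding as written. Exactly one rounding is applied to each reported number — all derived quantities are re-derived at full float precision (the totals, LOI, net glass mass, yield, five oxide percentages) from the weighed amounts on 100.0 pbw of glass, exactly as printed in either problem or answer.
Oxide mass targets, per 100.0 pbw glass:
  ZnO: 17.12% × 100.0 = 17.12 pbw
  CaO: 2.186% × 100.0 = 2.186 pbw
  SiO2: 43.62% × 100.0 = 43.62 pbw
  BaO: 14.30% × 100.0 = 14.30 pbw
  Al2O3: 22.77% × 100.0 = 22.77 pbw
Verifying the oxide balance from the weights as reported, on the stated basis (sum by sum, the targets are met inside rounding margins):
  ZnO: 17.15·0.9980 = 17.12 pbw (target 17.12 pbw)
  CaO: 4.559·0.4795 = 2.186 pbw (target 2.186 pbw)
  SiO2: 41.47·0.9950 + 4.559·0.5175 = 43.62 pbw (target 43.62 pbw)
  BaO: 18.43·0.7761 = 14.30 pbw (target 14.30 pbw)
  Al2O3: 34.69·0.6528 + 41.47·0.003000 = 22.77 pbw (target 22.77 pbw)
Consistency of the glass mass: batch total minus LOI = 100.0 pbw (oxide target masses add up to 100.0 pbw; the stated basis being 100.0 pbw — differing by rounding only).
Whole-batch sum: Σ batch = 116.3 pbw; LOI loss = Σ batch·LOI = 16.30 pbw; as yield: glass ÷ batch → 85.98%.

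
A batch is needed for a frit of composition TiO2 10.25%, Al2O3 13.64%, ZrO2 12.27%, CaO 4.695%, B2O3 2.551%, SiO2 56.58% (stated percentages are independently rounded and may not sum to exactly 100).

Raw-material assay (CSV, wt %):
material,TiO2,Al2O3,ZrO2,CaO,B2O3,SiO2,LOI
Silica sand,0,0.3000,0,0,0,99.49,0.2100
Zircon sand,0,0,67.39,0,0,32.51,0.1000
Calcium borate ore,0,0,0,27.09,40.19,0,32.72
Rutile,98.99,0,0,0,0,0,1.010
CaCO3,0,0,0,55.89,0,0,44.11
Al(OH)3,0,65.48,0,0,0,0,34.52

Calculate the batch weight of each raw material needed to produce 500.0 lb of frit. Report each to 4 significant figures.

Batch per 500.0 lb frit:
  Silica sand: 254.6 lb
  Zircon sand: 91.04 lb
  Calcium borate ore: 31.74 lb
  Rutile: 51.77 lb
  CaCO3: 26.62 lb
  Al(OH)3: 103.0 lb
Total batch = 558.8 lb; LOI loss = 58.83 lb; yield = 89.47%

Intermediates appear (rounded to four significant figures) at each printed step; every computation keeps full float precision from first step to last; a single rounding yields every reported result; all derived quantities are re-derived from the batch weights on 500.0 lb of glass at full float precision (totals, the six compositions, glass mass, ignition loss, the yield), as written in problem or answer.
Oxide mass targets, per 500.0 lb frit:
  TiO2: 10.25% × 500.0 = 51.25 lb
  Al2O3: 13.64% × 500.0 = 68.20 lb
  ZrO2: 12.27% × 500.0 = 61.35 lb
  CaO: 4.695% × 500.0 = 23.48 lb
  B2O3: 2.551% × 500.0 = 12.76 lb
  SiO2: 56.58% × 500.0 = 282.9 lb
A balance pass over the oxides, applying the batch weights above, at the basis given (summed amounts equal target values given rounding of the digits):
  TiO2: 51.77·0.9899 = 51.25 lb (target 51.25 lb)
  Al2O3: 254.6·0.003000 + 103.0·0.6548 = 68.21 lb (target 68.20 lb)
  ZrO2: 91.04·0.6739 = 61.35 lb (target 61.35 lb)
  CaO: 31.74·0.2709 + 26.62·0.5589 = 23.48 lb (target 23.48 lb)
  B2O3: 31.74·0.4019 = 12.76 lb (target 12.76 lb)
  SiO2: 254.6·0.9949 + 91.04·0.3251 = 282.9 lb (target 282.9 lb)
Mass balance on the glass: Σ batch − LOI loss = 499.9 lb (summing oxide targets gives 499.9 lb; against the stated basis, 500.0 lb — deltas are rounding alone).
Batch total: Σ batch = 558.8 lb; Σ batch·LOI gives LOI loss = 58.83 lb; glass ÷ batch gives a yield of 89.47%.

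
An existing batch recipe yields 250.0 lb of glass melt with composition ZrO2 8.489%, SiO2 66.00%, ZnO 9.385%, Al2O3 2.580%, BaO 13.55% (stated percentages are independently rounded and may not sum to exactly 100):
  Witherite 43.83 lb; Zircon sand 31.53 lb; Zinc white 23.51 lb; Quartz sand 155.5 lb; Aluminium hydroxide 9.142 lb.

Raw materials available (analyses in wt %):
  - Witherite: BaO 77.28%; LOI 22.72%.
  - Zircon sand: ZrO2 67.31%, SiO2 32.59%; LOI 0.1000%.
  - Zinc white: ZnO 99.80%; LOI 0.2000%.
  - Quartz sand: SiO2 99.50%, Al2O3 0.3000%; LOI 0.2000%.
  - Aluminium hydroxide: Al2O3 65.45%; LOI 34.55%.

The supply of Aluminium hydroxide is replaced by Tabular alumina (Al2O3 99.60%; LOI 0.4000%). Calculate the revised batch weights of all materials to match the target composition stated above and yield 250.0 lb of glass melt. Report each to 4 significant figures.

Revised batch per 250.0 lb glass melt:
  Witherite: 43.83 lb
  Zircon sand: 31.53 lb
  Zinc white: 23.51 lb
  Quartz sand: 155.5 lb
  Tabular alumina: 6.008 lb
Total batch = 260.4 lb; LOI loss = 10.37 lb

Full precision is maintained end to end; working values are displayed rounded to four significant figures in the printout — exactly one rounding goes into each reported figure — derived quantities (the yield, LOI, totals, net glass mass, five oxide percentages) are computed using the weight values for 250.0 lb of glass at full float precision, as quoted within the question or the answer.
Oxide-by-oxide targets in 250.0 lb glass melt:
  ZrO2: 8.489% × 250.0 = 21.22 lb
  SiO2: 66.00% × 250.0 = 165.0 lb
  ZnO: 9.385% × 250.0 = 23.46 lb
  Al2O3: 2.580% × 250.0 = 6.450 lb
  BaO: 13.55% × 250.0 = 33.88 lb
Per-oxide balance check using the reported weights, for the quoted basis mass (delivered sums recover each target modulo rounding of the values):
  ZrO2: 31.53·0.6731 = 21.22 lb (target 21.22 lb)
  SiO2: 31.53·0.3259 + 155.5·0.9950 = 165.0 lb (target 165.0 lb)
  ZnO: 23.51·0.9980 = 23.46 lb (target 23.46 lb)
  Al2O3: 155.5·0.003000 + 6.008·0.9960 = 6.450 lb (target 6.450 lb)
  BaO: 43.83·0.7728 = 33.87 lb (target 33.88 lb)
Glass-mass closure: the batch minus its LOI: 250.0 lb (per-oxide target masses sum to 250.0 lb; the stated basis being 250.0 lb — deltas are rounding alone).
Adding the batch up: Σ batch = 260.4 lb; ignition loss, Σ(batch × LOI) = 10.37 lb; yield, glass over the total, = 96.02%.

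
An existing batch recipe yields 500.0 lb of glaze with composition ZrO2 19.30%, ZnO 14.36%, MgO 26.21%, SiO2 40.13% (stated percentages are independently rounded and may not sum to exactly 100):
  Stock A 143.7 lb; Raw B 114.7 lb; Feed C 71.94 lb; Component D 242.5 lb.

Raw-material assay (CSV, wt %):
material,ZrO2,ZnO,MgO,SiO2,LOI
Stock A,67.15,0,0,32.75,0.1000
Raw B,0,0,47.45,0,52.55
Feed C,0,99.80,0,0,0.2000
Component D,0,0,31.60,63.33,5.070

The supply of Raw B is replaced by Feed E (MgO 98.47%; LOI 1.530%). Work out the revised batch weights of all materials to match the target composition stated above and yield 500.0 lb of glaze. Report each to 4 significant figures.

Revised batch per 500.0 lb glaze:
  Stock A: 143.7 lb
  Feed E: 55.26 lb
  Feed C: 71.94 lb
  Component D: 242.5 lb
Total batch = 513.4 lb; LOI loss = 13.43 lb

All arithmetic runs at full precision throughout. Mid-chain values are displayed, rounded to four significant figures, in the printout; every reported value takes a single rounding; all derived quantities (the totals, the four compositions, net glass mass, LOI, the yield) are computed at exact precision from the weighed amounts per 500.0 lb of glass, precisely as stated by the problem or answer text.
Target oxide masses per 500.0 lb glaze:
  ZrO2: 19.30% × 500.0 = 96.50 lb
  ZnO: 14.36% × 500.0 = 71.80 lb
  MgO: 26.21% × 500.0 = 131.0 lb
  SiO2: 40.13% × 500.0 = 200.6 lb
Verifying the oxide balance on the weights just shown, versus the basis set out (sums match the target masses inside rounding margins):
  ZrO2: 143.7·0.6715 = 96.49 lb (target 96.50 lb)
  ZnO: 71.94·0.9980 = 71.80 lb (target 71.80 lb)
  MgO: 55.26·0.9847 + 242.5·0.3160 = 131.0 lb (target 131.0 lb)
  SiO2: 143.7·0.3275 + 242.5·0.6333 = 200.6 lb (target 200.6 lb)
Consistency of the glass mass: the batch minus its LOI: 500.0 lb (targets for the oxides total 500.0 lb; the stated basis being 500.0 lb — gaps are rounding artifacts).
Summing the batch: Σ batch = 513.4 lb; Σ batch·LOI gives LOI loss = 13.43 lb; yield, glass over the total, = 97.38%.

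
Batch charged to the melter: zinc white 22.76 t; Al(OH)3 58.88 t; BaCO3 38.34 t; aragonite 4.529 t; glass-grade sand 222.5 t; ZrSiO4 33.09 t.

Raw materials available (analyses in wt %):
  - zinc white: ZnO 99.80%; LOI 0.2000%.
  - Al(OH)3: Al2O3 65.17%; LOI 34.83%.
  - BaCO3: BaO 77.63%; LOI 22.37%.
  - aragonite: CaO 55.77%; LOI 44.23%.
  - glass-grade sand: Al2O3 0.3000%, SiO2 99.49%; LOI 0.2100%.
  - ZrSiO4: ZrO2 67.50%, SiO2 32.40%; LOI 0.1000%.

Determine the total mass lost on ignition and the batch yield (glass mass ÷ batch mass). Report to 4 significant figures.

LOI loss = 31.63 t; glass = 348.5 t; yield = 91.68%

All arithmetic runs at full float precision through the solve — the intermediate values are displayed rounded off to 4 significant digits at each printed step; each reported number takes just one rounding — all derived quantities (the yield, glass mass, LOI, totals, the six compositions) are re-derived at full float precision using the weight values per 348.5 t of glass, precisely as stated by the problem or answer text.
Material-by-material LOI:
  zinc white: 22.76 × 0.002000 = 0.04552 t
  Al(OH)3: 58.88 × 0.3483 = 20.51 t
  BaCO3: 38.34 × 0.2237 = 8.577 t
  aragonite: 4.529 × 0.4423 = 2.003 t
  glass-grade sand: 222.5 × 0.002100 = 0.4672 t
  ZrSiO4: 33.09 × 0.001000 = 0.03309 t
Total LOI = 31.63 t
Glass = batch − LOI = 380.1 − 31.63 = 348.5 t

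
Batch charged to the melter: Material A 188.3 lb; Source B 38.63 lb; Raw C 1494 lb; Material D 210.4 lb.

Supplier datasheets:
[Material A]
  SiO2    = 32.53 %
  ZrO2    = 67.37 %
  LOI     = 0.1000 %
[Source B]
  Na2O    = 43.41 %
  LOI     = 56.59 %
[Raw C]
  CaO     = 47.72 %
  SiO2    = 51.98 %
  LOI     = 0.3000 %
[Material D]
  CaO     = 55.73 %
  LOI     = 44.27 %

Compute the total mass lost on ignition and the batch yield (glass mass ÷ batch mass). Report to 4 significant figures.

Working values are shown with 4-significant-digit rounding as written. Every computation carries exact precision in every operation — every reported value receives exactly one rounding; derived quantities are carried at full float precision (glass mass, the yield, LOI, totals, the four compositions) using the weight values per 1812 lb of glass as set out in either problem or answer.
LOI of each material in turn:
  Material A: 188.3 × 0.001000 = 0.1883 lb
  Source B: 38.63 × 0.5659 = 21.86 lb
  Raw C: 1494 × 0.003000 = 4.482 lb
  Material D: 210.4 × 0.4427 = 93.14 lb
Total LOI = 119.7 lb
Glass = batch − LOI = 1931 − 119.7 = 1812 lb

LOI loss = 119.7 lb; glass = 1812 lb; yield = 93.80%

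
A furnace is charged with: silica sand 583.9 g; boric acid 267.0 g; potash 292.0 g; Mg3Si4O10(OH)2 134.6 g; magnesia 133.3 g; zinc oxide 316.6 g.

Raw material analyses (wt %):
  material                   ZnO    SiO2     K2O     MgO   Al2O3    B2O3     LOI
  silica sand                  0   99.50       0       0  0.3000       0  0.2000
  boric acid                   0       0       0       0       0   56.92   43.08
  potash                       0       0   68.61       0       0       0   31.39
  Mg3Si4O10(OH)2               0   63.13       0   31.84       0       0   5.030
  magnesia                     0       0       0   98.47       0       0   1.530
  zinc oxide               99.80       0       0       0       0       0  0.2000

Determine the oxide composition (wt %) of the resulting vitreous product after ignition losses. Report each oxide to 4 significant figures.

The intermediate values are shown (rounded to four significant digits) between the steps. All internal work maintains full float precision at all times. Each reported value includes exactly one rounding — all derived quantities (totals, the yield, the six compositions, LOI, net glass mass) are rebuilt from the weighed amounts at 1510 g of glass at full float precision, as they appear in problem or answer.
Per-oxide mass from batch:
  ZnO: 316.6·0.9980 = 316.0 g
  SiO2: 583.9·0.9950 + 134.6·0.6313 = 666.0 g
  K2O: 292.0·0.6861 = 200.3 g
  MgO: 134.6·0.3184 + 133.3·0.9847 = 174.1 g
  Al2O3: 583.9·0.003000 = 1.752 g
  B2O3: 267.0·0.5692 = 152.0 g
LOI: 583.9·0.002000 + 267.0·0.4308 + 292.0·0.3139 + 134.6·0.05030 + 133.3·0.01530 + 316.6·0.002000 = 217.3 g
batch − LOI leaves glass = 1727 − 217.3 = 1510 g (= Σ oxide masses)
wt %: oxide over glass, times 100

Glass mass = 1510 g (batch 1727 − LOI 217.3).
Composition: ZnO 20.92%, SiO2 44.10%, K2O 13.27%, MgO 11.53%, Al2O3 0.1160%, B2O3 10.06%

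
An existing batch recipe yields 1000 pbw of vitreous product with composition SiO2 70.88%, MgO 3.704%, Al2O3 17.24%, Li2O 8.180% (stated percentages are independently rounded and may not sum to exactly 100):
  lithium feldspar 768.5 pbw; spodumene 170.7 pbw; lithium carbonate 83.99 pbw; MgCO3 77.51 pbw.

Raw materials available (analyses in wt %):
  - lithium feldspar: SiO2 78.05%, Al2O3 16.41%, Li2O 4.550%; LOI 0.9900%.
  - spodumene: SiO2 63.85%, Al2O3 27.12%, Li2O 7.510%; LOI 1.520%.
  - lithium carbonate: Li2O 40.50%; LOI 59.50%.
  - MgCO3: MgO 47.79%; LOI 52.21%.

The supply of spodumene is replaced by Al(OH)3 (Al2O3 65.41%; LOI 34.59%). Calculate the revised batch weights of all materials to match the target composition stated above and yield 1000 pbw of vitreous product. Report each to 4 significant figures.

In-progress results are shown rounded off to 4 significant digits in the working — full float precision is held end to end — each reported number takes exactly one rounding. All derived quantities (the totals, yield, four oxide percentages, ignition loss, glass mass) are carried in full float precision from the batch weights for 1000 pbw of glass, as given in the question or the answer.
Oxide-by-oxide targets in 1000 pbw vitreous product:
  SiO2: 70.88% × 1000 = 708.8 pbw
  MgO: 3.704% × 1000 = 37.04 pbw
  Al2O3: 17.24% × 1000 = 172.4 pbw
  Li2O: 8.180% × 1000 = 81.80 pbw
Verifying the oxide balance with the batch weights as given, under the basis named above (target by target, the sums agree inside rounding margins):
  SiO2: 908.1·0.7805 = 708.8 pbw (target 708.8 pbw)
  MgO: 77.51·0.4779 = 37.04 pbw (target 37.04 pbw)
  Al2O3: 908.1·0.1641 + 35.74·0.6541 = 172.4 pbw (target 172.4 pbw)
  Li2O: 908.1·0.04550 + 99.95·0.4050 = 81.80 pbw (target 81.80 pbw)
Glass mass check: total charge less LOI = 1000 pbw (the targets, summed, come to 1000 pbw; with the basis standing at 1000 pbw — deltas are rounding alone).
Total batch = Σ batch = 1121 pbw; LOI removed, Σ of batch·LOI: 121.3 pbw; as yield: glass ÷ batch → 89.18%.

Revised batch per 1000 pbw vitreous product:
  lithium feldspar: 908.1 pbw
  Al(OH)3: 35.74 pbw
  lithium carbonate: 99.95 pbw
  MgCO3: 77.51 pbw
Total batch = 1121 pbw; LOI loss = 121.3 pbw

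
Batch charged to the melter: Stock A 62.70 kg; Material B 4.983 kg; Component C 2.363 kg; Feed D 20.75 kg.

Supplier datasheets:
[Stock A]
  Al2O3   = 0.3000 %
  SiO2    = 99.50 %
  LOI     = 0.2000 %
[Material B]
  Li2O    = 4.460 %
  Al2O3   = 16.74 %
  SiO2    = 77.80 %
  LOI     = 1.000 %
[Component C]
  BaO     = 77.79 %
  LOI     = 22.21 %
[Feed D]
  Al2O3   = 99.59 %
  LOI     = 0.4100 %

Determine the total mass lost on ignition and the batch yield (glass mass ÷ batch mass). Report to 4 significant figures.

The working math runs at full float precision in every operation. In-progress results are displayed rounded to four significant digits within the worked lines; each reported figure takes a single rounding — the derived quantities, including the yield, the four compositions, LOI, glass mass, the totals, are carried using the weight values at 90.01 kg of glass in full float precision as written in either problem or answer.
Each material's LOI contribution:
  Stock A: 62.70 × 0.002000 = 0.1254 kg
  Material B: 4.983 × 0.01000 = 0.04983 kg
  Component C: 2.363 × 0.2221 = 0.5248 kg
  Feed D: 20.75 × 0.004100 = 0.08508 kg
Total LOI = 0.7851 kg
Glass = batch − LOI = 90.80 − 0.7851 = 90.01 kg

LOI loss = 0.7851 kg; glass = 90.01 kg; yield = 99.14%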